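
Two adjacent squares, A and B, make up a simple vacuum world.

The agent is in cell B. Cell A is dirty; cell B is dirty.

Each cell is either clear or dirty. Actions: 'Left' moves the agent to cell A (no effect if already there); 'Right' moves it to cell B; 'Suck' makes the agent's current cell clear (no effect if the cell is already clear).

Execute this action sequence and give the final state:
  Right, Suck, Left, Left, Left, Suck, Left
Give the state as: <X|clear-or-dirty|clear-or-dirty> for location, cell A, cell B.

step 1/7 (Right): <B|dirty|dirty>
step 2/7 (Suck): <B|dirty|clear>
step 3/7 (Left): <A|dirty|clear>
step 4/7 (Left): <A|dirty|clear>
step 5/7 (Left): <A|dirty|clear>
step 6/7 (Suck): <A|clear|clear>
step 7/7 (Left): <A|clear|clear>

<A|clear|clear>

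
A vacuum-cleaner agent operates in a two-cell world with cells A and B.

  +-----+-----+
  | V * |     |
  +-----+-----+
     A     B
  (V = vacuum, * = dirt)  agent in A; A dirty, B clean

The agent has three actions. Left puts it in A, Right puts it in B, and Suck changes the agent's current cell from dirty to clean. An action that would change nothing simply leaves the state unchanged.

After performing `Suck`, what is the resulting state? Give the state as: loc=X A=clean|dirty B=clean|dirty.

loc=A A=clean B=clean

start: loc=A A=dirty B=clean
step 1/1 (Suck): loc=A A=clean B=clean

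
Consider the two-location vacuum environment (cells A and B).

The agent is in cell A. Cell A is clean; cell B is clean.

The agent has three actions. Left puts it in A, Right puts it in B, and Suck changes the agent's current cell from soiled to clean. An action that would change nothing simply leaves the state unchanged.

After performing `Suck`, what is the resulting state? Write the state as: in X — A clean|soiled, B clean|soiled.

in A — A clean, B clean

start: in A — A clean, B clean
[1] after Suck: in A — A clean, B clean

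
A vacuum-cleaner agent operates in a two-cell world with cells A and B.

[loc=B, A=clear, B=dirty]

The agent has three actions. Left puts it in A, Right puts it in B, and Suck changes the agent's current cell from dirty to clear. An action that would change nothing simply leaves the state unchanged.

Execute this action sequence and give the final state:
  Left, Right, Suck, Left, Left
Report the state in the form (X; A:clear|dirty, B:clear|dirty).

[1] after Left: (A; A:clear, B:dirty)
[2] after Right: (B; A:clear, B:dirty)
[3] after Suck: (B; A:clear, B:clear)
[4] after Left: (A; A:clear, B:clear)
[5] after Left: (A; A:clear, B:clear)

(A; A:clear, B:clear)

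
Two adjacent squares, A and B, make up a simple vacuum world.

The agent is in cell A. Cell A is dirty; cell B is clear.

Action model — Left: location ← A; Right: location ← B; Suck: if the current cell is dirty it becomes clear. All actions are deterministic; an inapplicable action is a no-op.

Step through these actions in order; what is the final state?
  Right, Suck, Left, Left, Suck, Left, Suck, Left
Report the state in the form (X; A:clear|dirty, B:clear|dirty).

(A; A:clear, B:clear)

Right (#1): (B; A:dirty, B:clear)
Suck (#2): (B; A:dirty, B:clear)
Left (#3): (A; A:dirty, B:clear)
Left (#4): (A; A:dirty, B:clear)
Suck (#5): (A; A:clear, B:clear)
Left (#6): (A; A:clear, B:clear)
Suck (#7): (A; A:clear, B:clear)
Left (#8): (A; A:clear, B:clear)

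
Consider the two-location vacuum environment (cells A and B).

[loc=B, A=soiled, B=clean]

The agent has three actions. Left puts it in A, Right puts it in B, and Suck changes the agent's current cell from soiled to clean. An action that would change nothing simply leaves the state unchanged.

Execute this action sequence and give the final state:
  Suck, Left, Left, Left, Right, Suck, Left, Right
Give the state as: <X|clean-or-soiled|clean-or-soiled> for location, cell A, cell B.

<B|soiled|clean>

t=1 Suck ⇒ <B|soiled|clean>
t=2 Left ⇒ <A|soiled|clean>
t=3 Left ⇒ <A|soiled|clean>
t=4 Left ⇒ <A|soiled|clean>
t=5 Right ⇒ <B|soiled|clean>
t=6 Suck ⇒ <B|soiled|clean>
t=7 Left ⇒ <A|soiled|clean>
t=8 Right ⇒ <B|soiled|clean>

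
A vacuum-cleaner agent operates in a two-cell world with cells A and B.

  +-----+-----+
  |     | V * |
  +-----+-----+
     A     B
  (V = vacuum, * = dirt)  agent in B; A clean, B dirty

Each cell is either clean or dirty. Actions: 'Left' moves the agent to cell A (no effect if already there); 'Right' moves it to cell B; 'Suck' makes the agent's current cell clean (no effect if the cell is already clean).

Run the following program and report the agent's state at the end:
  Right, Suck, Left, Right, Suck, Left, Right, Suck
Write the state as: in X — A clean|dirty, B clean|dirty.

1) do Right; now in B — A clean, B dirty
2) do Suck; now in B — A clean, B clean
3) do Left; now in A — A clean, B clean
4) do Right; now in B — A clean, B clean
5) do Suck; now in B — A clean, B clean
6) do Left; now in A — A clean, B clean
7) do Right; now in B — A clean, B clean
8) do Suck; now in B — A clean, B clean

in B — A clean, B clean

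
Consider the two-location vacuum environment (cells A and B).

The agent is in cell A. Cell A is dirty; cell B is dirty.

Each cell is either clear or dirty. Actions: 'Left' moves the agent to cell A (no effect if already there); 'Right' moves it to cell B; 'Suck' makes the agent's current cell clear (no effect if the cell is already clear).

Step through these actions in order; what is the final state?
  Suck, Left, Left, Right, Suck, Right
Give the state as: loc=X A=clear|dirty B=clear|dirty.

Suck (#1): loc=A A=clear B=dirty
Left (#2): loc=A A=clear B=dirty
Left (#3): loc=A A=clear B=dirty
Right (#4): loc=B A=clear B=dirty
Suck (#5): loc=B A=clear B=clear
Right (#6): loc=B A=clear B=clear

loc=B A=clear B=clear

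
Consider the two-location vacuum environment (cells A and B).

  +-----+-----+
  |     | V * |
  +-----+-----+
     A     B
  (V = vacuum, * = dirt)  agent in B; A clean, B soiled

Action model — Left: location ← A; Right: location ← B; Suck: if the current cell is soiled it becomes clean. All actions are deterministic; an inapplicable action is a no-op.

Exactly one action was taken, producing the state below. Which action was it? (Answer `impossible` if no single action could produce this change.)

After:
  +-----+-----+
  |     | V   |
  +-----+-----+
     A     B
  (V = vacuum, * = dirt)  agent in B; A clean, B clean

try  Left: <A|clean|soiled>
try Right: <B|clean|soiled>
try  Suck: <B|clean|clean>  ← match

Suck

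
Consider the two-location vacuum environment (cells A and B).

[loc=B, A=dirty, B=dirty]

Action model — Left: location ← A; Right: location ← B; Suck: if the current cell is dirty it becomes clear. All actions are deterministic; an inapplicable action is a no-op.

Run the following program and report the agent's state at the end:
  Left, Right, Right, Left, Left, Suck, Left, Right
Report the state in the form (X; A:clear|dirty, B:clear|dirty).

[1] after Left: (A; A:dirty, B:dirty)
[2] after Right: (B; A:dirty, B:dirty)
[3] after Right: (B; A:dirty, B:dirty)
[4] after Left: (A; A:dirty, B:dirty)
[5] after Left: (A; A:dirty, B:dirty)
[6] after Suck: (A; A:clear, B:dirty)
[7] after Left: (A; A:clear, B:dirty)
[8] after Right: (B; A:clear, B:dirty)

(B; A:clear, B:dirty)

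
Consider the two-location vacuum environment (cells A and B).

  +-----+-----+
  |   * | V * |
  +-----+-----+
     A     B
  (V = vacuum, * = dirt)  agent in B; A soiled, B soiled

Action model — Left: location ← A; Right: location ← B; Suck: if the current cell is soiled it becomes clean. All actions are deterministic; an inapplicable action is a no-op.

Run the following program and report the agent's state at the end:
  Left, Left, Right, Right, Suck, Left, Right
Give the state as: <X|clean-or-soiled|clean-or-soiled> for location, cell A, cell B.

[1] after Left: <A|soiled|soiled>
[2] after Left: <A|soiled|soiled>
[3] after Right: <B|soiled|soiled>
[4] after Right: <B|soiled|soiled>
[5] after Suck: <B|soiled|clean>
[6] after Left: <A|soiled|clean>
[7] after Right: <B|soiled|clean>

<B|soiled|clean>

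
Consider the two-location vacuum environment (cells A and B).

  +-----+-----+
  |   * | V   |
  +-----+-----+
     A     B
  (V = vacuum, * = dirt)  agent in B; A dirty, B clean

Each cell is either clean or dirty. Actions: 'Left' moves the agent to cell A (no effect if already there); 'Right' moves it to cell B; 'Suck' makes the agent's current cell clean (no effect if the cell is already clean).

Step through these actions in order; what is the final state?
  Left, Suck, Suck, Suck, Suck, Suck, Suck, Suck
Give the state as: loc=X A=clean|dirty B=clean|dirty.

loc=A A=clean B=clean

1. Left → loc=A A=dirty B=clean
2. Suck → loc=A A=clean B=clean
3. Suck → loc=A A=clean B=clean
4. Suck → loc=A A=clean B=clean
5. Suck → loc=A A=clean B=clean
6. Suck → loc=A A=clean B=clean
7. Suck → loc=A A=clean B=clean
8. Suck → loc=A A=clean B=clean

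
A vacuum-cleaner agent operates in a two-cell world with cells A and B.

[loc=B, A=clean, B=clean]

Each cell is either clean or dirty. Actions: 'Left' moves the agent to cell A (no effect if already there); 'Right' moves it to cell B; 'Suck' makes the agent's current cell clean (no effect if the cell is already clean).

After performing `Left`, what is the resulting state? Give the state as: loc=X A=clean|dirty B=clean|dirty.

start: loc=B A=clean B=clean
Left (#1): loc=A A=clean B=clean

loc=A A=clean B=clean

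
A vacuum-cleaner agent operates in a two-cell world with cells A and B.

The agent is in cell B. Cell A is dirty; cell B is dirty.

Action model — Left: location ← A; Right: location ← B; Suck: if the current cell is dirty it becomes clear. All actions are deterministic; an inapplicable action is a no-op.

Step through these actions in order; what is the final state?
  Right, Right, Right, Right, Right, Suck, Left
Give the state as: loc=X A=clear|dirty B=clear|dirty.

1) do Right; now loc=B A=dirty B=dirty
2) do Right; now loc=B A=dirty B=dirty
3) do Right; now loc=B A=dirty B=dirty
4) do Right; now loc=B A=dirty B=dirty
5) do Right; now loc=B A=dirty B=dirty
6) do Suck; now loc=B A=dirty B=clear
7) do Left; now loc=A A=dirty B=clear

loc=A A=dirty B=clear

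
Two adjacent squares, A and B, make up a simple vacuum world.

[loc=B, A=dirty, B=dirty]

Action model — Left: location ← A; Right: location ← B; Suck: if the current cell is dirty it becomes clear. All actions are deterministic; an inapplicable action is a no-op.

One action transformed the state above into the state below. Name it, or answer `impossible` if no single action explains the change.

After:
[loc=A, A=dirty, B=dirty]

try  Left: in A — A dirty, B dirty  ← match
try Right: in B — A dirty, B dirty
try  Suck: in B — A dirty, B clear

Left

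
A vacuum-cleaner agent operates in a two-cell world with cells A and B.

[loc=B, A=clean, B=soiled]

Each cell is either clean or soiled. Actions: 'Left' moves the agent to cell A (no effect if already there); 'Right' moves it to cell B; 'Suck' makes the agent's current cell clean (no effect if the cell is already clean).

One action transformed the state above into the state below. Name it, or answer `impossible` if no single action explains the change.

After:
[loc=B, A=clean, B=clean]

try  Left: <A|clean|soiled>
try Right: <B|clean|soiled>
try  Suck: <B|clean|clean>  ← match

Suck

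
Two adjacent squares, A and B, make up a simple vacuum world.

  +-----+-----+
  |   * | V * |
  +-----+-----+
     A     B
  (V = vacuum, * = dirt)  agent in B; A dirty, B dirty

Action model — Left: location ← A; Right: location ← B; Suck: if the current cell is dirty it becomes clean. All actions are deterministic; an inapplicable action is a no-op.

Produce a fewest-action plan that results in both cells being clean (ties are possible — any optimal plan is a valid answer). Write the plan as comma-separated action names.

Suck, Left, Suck

t=1 Suck ⇒ <B|dirty|clean>
t=2 Left ⇒ <A|dirty|clean>
t=3 Suck ⇒ <A|clean|clean>
min 3: Suck B + move + Suck A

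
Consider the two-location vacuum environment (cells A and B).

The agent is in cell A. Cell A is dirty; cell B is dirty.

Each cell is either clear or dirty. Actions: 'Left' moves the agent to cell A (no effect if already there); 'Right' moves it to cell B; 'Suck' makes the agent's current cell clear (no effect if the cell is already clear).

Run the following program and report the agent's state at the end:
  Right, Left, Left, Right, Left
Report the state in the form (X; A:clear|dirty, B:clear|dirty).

(A; A:dirty, B:dirty)

1) do Right; now (B; A:dirty, B:dirty)
2) do Left; now (A; A:dirty, B:dirty)
3) do Left; now (A; A:dirty, B:dirty)
4) do Right; now (B; A:dirty, B:dirty)
5) do Left; now (A; A:dirty, B:dirty)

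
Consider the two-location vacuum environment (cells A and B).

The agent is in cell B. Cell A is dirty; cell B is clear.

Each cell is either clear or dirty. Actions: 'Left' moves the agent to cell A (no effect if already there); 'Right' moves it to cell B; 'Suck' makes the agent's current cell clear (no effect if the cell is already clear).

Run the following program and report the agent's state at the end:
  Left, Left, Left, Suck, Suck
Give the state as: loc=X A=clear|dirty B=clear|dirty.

loc=A A=clear B=clear

Left (#1): loc=A A=dirty B=clear
Left (#2): loc=A A=dirty B=clear
Left (#3): loc=A A=dirty B=clear
Suck (#4): loc=A A=clear B=clear
Suck (#5): loc=A A=clear B=clear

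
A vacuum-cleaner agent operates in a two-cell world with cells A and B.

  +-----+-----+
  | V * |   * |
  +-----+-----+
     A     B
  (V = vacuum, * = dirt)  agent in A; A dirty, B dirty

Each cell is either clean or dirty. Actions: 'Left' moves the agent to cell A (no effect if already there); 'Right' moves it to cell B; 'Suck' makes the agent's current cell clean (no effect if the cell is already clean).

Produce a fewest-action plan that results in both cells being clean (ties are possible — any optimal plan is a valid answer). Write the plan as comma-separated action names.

Suck, Right, Suck

step 1/3 (Suck): (A; A:clean, B:dirty)
step 2/3 (Right): (B; A:clean, B:dirty)
step 3/3 (Suck): (B; A:clean, B:clean)
min 3: Suck A + move + Suck B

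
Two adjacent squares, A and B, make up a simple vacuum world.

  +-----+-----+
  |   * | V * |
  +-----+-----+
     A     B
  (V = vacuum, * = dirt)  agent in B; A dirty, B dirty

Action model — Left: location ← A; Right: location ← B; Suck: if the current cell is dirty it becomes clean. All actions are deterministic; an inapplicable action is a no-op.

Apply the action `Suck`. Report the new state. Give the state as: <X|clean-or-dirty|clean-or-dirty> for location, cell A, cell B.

<B|dirty|clean>

start: <B|dirty|dirty>
1) do Suck; now <B|dirty|clean>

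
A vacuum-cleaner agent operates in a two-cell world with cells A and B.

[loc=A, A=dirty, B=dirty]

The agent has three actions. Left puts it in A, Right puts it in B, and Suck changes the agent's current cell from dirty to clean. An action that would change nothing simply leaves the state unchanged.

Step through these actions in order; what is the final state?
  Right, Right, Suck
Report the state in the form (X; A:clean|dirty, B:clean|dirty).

(B; A:dirty, B:clean)

step 1/3 (Right): (B; A:dirty, B:dirty)
step 2/3 (Right): (B; A:dirty, B:dirty)
step 3/3 (Suck): (B; A:dirty, B:clean)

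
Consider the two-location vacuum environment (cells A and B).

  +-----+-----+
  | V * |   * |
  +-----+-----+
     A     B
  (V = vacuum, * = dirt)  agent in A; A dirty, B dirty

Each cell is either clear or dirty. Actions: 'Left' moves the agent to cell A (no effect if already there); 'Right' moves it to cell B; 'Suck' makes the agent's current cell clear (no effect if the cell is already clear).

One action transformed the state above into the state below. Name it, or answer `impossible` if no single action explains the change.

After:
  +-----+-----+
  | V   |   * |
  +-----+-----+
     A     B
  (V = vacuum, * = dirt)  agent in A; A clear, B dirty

try  Left: (A; A:dirty, B:dirty)
try Right: (B; A:dirty, B:dirty)
try  Suck: (A; A:clear, B:dirty)  ← match

Suck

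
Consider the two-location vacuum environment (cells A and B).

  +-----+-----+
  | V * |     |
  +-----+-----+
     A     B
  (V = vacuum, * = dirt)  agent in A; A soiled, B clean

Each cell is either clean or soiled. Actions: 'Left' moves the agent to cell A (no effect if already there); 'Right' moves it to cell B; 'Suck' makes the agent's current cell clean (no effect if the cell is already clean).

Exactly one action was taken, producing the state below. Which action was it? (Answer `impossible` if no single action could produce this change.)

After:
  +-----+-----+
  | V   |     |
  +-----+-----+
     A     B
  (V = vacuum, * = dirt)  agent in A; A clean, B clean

Suck

try  Left: loc=A A=soiled B=clean
try Right: loc=B A=soiled B=clean
try  Suck: loc=A A=clean B=clean  ← match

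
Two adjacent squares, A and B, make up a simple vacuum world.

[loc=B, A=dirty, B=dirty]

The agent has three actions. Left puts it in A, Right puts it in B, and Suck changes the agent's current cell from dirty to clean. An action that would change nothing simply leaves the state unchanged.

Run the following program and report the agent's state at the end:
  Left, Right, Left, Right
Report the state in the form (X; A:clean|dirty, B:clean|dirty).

(B; A:dirty, B:dirty)

1. Left → (A; A:dirty, B:dirty)
2. Right → (B; A:dirty, B:dirty)
3. Left → (A; A:dirty, B:dirty)
4. Right → (B; A:dirty, B:dirty)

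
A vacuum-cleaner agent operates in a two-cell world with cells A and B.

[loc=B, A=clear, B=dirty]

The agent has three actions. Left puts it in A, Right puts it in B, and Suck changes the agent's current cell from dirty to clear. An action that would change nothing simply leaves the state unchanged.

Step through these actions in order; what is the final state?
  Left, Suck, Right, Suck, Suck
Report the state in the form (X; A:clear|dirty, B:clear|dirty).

(B; A:clear, B:clear)

1) do Left; now (A; A:clear, B:dirty)
2) do Suck; now (A; A:clear, B:dirty)
3) do Right; now (B; A:clear, B:dirty)
4) do Suck; now (B; A:clear, B:clear)
5) do Suck; now (B; A:clear, B:clear)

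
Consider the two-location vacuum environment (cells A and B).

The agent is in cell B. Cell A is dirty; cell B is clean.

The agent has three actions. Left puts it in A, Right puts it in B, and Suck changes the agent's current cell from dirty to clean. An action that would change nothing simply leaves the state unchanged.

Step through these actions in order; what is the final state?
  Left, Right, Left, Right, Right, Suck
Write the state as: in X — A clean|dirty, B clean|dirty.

in B — A dirty, B clean

Left (#1): in A — A dirty, B clean
Right (#2): in B — A dirty, B clean
Left (#3): in A — A dirty, B clean
Right (#4): in B — A dirty, B clean
Right (#5): in B — A dirty, B clean
Suck (#6): in B — A dirty, B clean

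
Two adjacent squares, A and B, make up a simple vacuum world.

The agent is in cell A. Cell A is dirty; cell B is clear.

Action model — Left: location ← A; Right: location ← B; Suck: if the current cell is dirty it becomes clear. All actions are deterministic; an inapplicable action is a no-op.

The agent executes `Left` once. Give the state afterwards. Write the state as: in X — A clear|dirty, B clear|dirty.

in A — A dirty, B clear

start: in A — A dirty, B clear
1. Left → in A — A dirty, B clear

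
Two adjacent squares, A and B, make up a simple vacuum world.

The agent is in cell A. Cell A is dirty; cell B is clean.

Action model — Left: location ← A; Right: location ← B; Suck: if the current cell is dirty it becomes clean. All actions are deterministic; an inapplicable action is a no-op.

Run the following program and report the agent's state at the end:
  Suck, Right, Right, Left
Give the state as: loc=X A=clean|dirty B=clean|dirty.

loc=A A=clean B=clean

step 1/4 (Suck): loc=A A=clean B=clean
step 2/4 (Right): loc=B A=clean B=clean
step 3/4 (Right): loc=B A=clean B=clean
step 4/4 (Left): loc=A A=clean B=clean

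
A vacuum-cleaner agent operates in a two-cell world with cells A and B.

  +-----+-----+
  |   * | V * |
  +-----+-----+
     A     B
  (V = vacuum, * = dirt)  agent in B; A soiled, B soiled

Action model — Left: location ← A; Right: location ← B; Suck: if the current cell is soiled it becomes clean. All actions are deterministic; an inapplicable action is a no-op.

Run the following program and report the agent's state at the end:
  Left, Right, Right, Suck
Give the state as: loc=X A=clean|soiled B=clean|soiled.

t=1 Left ⇒ loc=A A=soiled B=soiled
t=2 Right ⇒ loc=B A=soiled B=soiled
t=3 Right ⇒ loc=B A=soiled B=soiled
t=4 Suck ⇒ loc=B A=soiled B=clean

loc=B A=soiled B=clean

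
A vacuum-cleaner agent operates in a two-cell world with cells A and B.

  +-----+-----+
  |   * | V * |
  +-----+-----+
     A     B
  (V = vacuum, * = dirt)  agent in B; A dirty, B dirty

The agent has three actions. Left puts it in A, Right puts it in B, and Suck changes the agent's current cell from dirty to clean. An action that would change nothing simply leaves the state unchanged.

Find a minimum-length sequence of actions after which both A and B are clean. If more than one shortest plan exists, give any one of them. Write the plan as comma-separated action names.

Suck, Left, Suck

step 1/3 (Suck): in B — A dirty, B clean
step 2/3 (Left): in A — A dirty, B clean
step 3/3 (Suck): in A — A clean, B clean
min 3: Suck B + move + Suck A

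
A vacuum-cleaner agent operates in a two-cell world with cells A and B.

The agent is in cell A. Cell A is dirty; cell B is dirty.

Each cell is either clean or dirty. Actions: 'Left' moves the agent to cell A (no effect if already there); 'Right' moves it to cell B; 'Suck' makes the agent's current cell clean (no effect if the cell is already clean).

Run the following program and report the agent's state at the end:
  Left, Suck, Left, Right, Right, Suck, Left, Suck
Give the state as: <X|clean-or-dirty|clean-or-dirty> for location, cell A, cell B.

<A|clean|clean>

[1] after Left: <A|dirty|dirty>
[2] after Suck: <A|clean|dirty>
[3] after Left: <A|clean|dirty>
[4] after Right: <B|clean|dirty>
[5] after Right: <B|clean|dirty>
[6] after Suck: <B|clean|clean>
[7] after Left: <A|clean|clean>
[8] after Suck: <A|clean|clean>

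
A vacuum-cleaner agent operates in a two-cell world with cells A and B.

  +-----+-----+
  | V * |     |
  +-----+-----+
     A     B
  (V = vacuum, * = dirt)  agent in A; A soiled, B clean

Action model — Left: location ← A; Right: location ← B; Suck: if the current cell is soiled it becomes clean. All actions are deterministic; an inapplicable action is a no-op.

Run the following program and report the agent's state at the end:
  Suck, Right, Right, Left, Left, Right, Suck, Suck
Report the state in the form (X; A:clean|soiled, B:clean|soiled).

(B; A:clean, B:clean)

1) do Suck; now (A; A:clean, B:clean)
2) do Right; now (B; A:clean, B:clean)
3) do Right; now (B; A:clean, B:clean)
4) do Left; now (A; A:clean, B:clean)
5) do Left; now (A; A:clean, B:clean)
6) do Right; now (B; A:clean, B:clean)
7) do Suck; now (B; A:clean, B:clean)
8) do Suck; now (B; A:clean, B:clean)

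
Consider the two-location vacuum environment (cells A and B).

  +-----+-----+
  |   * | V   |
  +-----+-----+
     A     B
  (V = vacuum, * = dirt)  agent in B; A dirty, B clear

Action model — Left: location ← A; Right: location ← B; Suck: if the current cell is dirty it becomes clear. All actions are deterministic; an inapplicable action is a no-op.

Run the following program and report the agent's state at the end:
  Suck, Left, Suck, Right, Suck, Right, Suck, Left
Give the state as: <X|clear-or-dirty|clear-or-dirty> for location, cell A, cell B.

Suck (#1): <B|dirty|clear>
Left (#2): <A|dirty|clear>
Suck (#3): <A|clear|clear>
Right (#4): <B|clear|clear>
Suck (#5): <B|clear|clear>
Right (#6): <B|clear|clear>
Suck (#7): <B|clear|clear>
Left (#8): <A|clear|clear>

<A|clear|clear>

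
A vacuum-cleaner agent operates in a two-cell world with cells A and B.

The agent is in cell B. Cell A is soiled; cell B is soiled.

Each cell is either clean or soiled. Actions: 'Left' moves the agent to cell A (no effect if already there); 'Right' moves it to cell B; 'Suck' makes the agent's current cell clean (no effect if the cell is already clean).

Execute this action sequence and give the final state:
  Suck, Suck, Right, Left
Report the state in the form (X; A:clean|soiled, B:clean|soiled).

(A; A:soiled, B:clean)

[1] after Suck: (B; A:soiled, B:clean)
[2] after Suck: (B; A:soiled, B:clean)
[3] after Right: (B; A:soiled, B:clean)
[4] after Left: (A; A:soiled, B:clean)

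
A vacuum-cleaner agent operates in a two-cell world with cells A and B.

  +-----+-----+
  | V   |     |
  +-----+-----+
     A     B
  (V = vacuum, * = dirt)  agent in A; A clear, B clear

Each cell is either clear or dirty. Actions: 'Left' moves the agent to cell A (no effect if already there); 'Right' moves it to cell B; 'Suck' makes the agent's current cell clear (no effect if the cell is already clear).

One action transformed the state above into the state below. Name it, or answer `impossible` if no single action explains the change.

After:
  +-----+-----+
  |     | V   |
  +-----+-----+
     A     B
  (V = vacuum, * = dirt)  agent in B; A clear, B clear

try  Left: <A|clear|clear>
try Right: <B|clear|clear>  ← match
try  Suck: <A|clear|clear>

Right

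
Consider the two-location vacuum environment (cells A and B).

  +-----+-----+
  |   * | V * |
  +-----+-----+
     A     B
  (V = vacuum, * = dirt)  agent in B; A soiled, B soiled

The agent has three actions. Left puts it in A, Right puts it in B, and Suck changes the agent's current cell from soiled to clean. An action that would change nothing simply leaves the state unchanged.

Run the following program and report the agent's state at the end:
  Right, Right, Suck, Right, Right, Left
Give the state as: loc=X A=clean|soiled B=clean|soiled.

t=1 Right ⇒ loc=B A=soiled B=soiled
t=2 Right ⇒ loc=B A=soiled B=soiled
t=3 Suck ⇒ loc=B A=soiled B=clean
t=4 Right ⇒ loc=B A=soiled B=clean
t=5 Right ⇒ loc=B A=soiled B=clean
t=6 Left ⇒ loc=A A=soiled B=clean

loc=A A=soiled B=clean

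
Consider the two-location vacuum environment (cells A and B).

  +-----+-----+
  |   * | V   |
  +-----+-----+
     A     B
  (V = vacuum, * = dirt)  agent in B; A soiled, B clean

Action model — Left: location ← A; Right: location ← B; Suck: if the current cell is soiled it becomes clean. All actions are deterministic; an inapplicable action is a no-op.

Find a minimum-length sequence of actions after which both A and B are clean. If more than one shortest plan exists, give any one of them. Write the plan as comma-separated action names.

[1] after Left: <A|soiled|clean>
[2] after Suck: <A|clean|clean>
min 2: go A then Suck

Left, Suck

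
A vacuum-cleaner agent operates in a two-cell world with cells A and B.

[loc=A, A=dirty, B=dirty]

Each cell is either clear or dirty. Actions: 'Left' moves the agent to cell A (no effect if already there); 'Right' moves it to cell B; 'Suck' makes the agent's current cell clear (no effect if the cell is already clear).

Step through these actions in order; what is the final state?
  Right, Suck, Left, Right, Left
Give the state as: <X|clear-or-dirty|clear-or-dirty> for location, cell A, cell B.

step 1/5 (Right): <B|dirty|dirty>
step 2/5 (Suck): <B|dirty|clear>
step 3/5 (Left): <A|dirty|clear>
step 4/5 (Right): <B|dirty|clear>
step 5/5 (Left): <A|dirty|clear>

<A|dirty|clear>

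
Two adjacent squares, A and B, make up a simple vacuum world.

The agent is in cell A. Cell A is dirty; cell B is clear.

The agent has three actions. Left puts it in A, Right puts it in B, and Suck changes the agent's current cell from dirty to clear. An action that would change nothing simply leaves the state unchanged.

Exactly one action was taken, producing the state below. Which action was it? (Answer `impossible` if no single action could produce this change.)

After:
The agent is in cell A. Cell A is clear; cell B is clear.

Suck

try  Left: loc=A A=dirty B=clear
try Right: loc=B A=dirty B=clear
try  Suck: loc=A A=clear B=clear  ← match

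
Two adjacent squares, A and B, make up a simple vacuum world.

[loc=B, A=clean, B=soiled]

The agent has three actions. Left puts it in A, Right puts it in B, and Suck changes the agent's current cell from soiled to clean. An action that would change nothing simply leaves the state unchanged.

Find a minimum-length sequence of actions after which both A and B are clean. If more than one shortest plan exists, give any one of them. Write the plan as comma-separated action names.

Suck

t=1 Suck ⇒ (B; A:clean, B:clean)
min 1: B is soiled, one Suck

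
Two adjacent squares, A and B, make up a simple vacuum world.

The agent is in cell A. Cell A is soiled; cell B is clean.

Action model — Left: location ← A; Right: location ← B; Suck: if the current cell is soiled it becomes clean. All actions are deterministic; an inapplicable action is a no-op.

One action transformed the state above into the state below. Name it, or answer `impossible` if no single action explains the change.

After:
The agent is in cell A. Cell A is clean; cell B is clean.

try  Left: loc=A A=soiled B=clean
try Right: loc=B A=soiled B=clean
try  Suck: loc=A A=clean B=clean  ← match

Suck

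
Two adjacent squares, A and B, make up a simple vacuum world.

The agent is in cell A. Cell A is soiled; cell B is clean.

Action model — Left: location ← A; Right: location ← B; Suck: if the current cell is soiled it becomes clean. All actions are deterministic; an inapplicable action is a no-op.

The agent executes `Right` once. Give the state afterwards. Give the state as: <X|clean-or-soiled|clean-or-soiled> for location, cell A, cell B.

<B|soiled|clean>

start: <A|soiled|clean>
t=1 Right ⇒ <B|soiled|clean>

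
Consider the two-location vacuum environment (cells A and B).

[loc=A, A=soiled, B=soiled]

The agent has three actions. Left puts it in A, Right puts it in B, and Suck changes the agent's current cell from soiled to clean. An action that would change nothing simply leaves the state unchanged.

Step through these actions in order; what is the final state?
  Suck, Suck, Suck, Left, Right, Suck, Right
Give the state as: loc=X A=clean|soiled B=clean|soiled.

loc=B A=clean B=clean

1) do Suck; now loc=A A=clean B=soiled
2) do Suck; now loc=A A=clean B=soiled
3) do Suck; now loc=A A=clean B=soiled
4) do Left; now loc=A A=clean B=soiled
5) do Right; now loc=B A=clean B=soiled
6) do Suck; now loc=B A=clean B=clean
7) do Right; now loc=B A=clean B=clean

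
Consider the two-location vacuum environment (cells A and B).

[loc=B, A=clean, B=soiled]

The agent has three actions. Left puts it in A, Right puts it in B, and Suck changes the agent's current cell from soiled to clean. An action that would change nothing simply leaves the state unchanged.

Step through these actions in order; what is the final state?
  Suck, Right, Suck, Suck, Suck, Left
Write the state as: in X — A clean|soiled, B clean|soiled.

[1] after Suck: in B — A clean, B clean
[2] after Right: in B — A clean, B clean
[3] after Suck: in B — A clean, B clean
[4] after Suck: in B — A clean, B clean
[5] after Suck: in B — A clean, B clean
[6] after Left: in A — A clean, B clean

in A — A clean, B clean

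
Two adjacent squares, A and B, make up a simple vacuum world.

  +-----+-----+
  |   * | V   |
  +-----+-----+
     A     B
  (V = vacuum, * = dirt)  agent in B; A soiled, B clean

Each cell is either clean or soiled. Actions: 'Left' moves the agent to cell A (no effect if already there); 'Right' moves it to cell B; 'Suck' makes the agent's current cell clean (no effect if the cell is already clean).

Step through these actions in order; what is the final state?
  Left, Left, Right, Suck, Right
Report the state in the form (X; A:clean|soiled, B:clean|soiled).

t=1 Left ⇒ (A; A:soiled, B:clean)
t=2 Left ⇒ (A; A:soiled, B:clean)
t=3 Right ⇒ (B; A:soiled, B:clean)
t=4 Suck ⇒ (B; A:soiled, B:clean)
t=5 Right ⇒ (B; A:soiled, B:clean)

(B; A:soiled, B:clean)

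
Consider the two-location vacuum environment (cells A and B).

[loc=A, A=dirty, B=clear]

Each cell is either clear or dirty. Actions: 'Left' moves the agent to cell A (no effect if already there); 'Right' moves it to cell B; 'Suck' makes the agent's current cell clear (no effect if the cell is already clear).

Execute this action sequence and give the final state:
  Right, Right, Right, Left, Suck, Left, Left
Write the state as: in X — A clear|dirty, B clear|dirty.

in A — A clear, B clear

step 1/7 (Right): in B — A dirty, B clear
step 2/7 (Right): in B — A dirty, B clear
step 3/7 (Right): in B — A dirty, B clear
step 4/7 (Left): in A — A dirty, B clear
step 5/7 (Suck): in A — A clear, B clear
step 6/7 (Left): in A — A clear, B clear
step 7/7 (Left): in A — A clear, B clear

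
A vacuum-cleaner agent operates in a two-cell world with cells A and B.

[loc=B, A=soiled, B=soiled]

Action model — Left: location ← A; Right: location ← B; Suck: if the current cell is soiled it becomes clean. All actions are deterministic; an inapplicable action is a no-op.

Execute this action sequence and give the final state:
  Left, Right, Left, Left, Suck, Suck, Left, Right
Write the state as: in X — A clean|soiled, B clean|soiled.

in B — A clean, B soiled

step 1/8 (Left): in A — A soiled, B soiled
step 2/8 (Right): in B — A soiled, B soiled
step 3/8 (Left): in A — A soiled, B soiled
step 4/8 (Left): in A — A soiled, B soiled
step 5/8 (Suck): in A — A clean, B soiled
step 6/8 (Suck): in A — A clean, B soiled
step 7/8 (Left): in A — A clean, B soiled
step 8/8 (Right): in B — A clean, B soiled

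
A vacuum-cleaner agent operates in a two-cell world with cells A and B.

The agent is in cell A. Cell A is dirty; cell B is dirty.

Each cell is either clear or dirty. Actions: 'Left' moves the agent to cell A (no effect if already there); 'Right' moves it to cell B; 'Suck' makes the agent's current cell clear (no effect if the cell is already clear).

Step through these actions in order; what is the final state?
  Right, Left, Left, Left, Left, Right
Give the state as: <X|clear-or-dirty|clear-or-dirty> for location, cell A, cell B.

1. Right → <B|dirty|dirty>
2. Left → <A|dirty|dirty>
3. Left → <A|dirty|dirty>
4. Left → <A|dirty|dirty>
5. Left → <A|dirty|dirty>
6. Right → <B|dirty|dirty>

<B|dirty|dirty>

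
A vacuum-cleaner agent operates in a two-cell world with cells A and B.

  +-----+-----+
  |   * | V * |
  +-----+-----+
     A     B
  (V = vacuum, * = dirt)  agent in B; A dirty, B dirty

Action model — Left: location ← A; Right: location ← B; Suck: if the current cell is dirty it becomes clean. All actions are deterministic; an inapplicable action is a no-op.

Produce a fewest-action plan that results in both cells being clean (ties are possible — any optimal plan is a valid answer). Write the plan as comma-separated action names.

1. Suck → <B|dirty|clean>
2. Left → <A|dirty|clean>
3. Suck → <A|clean|clean>
min 3: Suck B + move + Suck A

Suck, Left, Suck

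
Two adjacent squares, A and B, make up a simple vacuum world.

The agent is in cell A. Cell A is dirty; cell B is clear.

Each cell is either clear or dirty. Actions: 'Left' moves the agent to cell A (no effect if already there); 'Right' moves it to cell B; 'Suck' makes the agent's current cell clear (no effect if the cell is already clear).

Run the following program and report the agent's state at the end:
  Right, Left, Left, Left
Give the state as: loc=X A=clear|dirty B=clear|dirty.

step 1/4 (Right): loc=B A=dirty B=clear
step 2/4 (Left): loc=A A=dirty B=clear
step 3/4 (Left): loc=A A=dirty B=clear
step 4/4 (Left): loc=A A=dirty B=clear

loc=A A=dirty B=clear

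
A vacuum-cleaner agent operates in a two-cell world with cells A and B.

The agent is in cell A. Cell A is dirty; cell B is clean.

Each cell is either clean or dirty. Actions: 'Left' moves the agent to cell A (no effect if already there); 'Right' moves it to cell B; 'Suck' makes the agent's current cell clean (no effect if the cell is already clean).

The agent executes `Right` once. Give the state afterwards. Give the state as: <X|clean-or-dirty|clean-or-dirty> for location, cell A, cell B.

start: <A|dirty|clean>
Right (#1): <B|dirty|clean>

<B|dirty|clean>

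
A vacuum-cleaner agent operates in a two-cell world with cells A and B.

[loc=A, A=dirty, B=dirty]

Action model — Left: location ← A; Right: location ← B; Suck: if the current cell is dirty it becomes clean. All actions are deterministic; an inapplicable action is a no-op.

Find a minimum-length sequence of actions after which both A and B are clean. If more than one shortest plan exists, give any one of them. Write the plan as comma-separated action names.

Suck, Right, Suck

[1] after Suck: in A — A clean, B dirty
[2] after Right: in B — A clean, B dirty
[3] after Suck: in B — A clean, B clean
min 3: Suck A + move + Suck B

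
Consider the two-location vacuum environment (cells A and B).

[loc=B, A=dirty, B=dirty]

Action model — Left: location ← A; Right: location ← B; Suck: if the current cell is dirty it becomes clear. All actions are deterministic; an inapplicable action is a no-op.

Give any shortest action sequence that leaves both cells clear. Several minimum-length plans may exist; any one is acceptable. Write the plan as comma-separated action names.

t=1 Suck ⇒ <B|dirty|clear>
t=2 Left ⇒ <A|dirty|clear>
t=3 Suck ⇒ <A|clear|clear>
min 3: Suck B + move + Suck A

Suck, Left, Suck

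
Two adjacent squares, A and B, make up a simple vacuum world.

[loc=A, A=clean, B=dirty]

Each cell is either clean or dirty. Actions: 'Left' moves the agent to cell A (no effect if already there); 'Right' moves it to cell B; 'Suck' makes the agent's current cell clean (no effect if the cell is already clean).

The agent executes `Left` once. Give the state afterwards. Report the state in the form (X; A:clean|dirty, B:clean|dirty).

(A; A:clean, B:dirty)

start: (A; A:clean, B:dirty)
1. Left → (A; A:clean, B:dirty)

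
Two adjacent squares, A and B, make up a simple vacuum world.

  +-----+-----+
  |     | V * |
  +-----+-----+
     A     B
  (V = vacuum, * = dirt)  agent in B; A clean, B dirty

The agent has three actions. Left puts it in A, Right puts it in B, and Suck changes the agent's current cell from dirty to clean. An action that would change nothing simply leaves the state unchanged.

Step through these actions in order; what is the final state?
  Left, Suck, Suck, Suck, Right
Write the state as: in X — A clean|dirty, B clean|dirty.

in B — A clean, B dirty

1. Left → in A — A clean, B dirty
2. Suck → in A — A clean, B dirty
3. Suck → in A — A clean, B dirty
4. Suck → in A — A clean, B dirty
5. Right → in B — A clean, B dirty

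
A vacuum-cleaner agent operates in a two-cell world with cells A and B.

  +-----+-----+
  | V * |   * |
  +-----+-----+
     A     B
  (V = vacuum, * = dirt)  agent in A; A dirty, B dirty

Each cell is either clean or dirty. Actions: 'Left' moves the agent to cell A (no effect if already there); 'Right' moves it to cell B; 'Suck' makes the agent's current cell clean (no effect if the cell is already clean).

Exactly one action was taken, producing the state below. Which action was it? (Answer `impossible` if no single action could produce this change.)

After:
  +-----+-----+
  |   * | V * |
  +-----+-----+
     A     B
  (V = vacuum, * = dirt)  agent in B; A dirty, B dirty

Right

try  Left: <A|dirty|dirty>
try Right: <B|dirty|dirty>  ← match
try  Suck: <A|clean|dirty>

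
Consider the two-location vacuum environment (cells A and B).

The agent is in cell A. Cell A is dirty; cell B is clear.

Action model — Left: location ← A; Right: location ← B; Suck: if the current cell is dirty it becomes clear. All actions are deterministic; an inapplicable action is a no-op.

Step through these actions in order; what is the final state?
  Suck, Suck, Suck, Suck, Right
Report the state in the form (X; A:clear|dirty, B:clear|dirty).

(B; A:clear, B:clear)

step 1/5 (Suck): (A; A:clear, B:clear)
step 2/5 (Suck): (A; A:clear, B:clear)
step 3/5 (Suck): (A; A:clear, B:clear)
step 4/5 (Suck): (A; A:clear, B:clear)
step 5/5 (Right): (B; A:clear, B:clear)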